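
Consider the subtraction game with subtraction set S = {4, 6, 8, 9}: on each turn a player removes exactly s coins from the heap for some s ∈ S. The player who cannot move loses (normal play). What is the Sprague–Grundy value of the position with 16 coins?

G(0) = 0
G(1) = mex{} = 0
G(2) = mex{} = 0
G(3) = mex{} = 0
G(4) = mex{0} = 1
G(5) = mex{0} = 1
G(6) = mex{0,0} = 1
G(7) = mex{0,0} = 1
G(8) = mex{1,0,0} = 2
G(9) = mex{1,0,0,0} = 2
G(10) = mex{1,1,0,0} = 2
G(11) = mex{1,1,0,0} = 2
G(12) = mex{2,1,1,0} = 3
G(13) = mex{2,1,1,1} = 0
G(14) = mex{2,2,1,1} = 0
G(15) = mex{2,2,1,1} = 0
G(16) = mex{3,2,2,1} = 0

0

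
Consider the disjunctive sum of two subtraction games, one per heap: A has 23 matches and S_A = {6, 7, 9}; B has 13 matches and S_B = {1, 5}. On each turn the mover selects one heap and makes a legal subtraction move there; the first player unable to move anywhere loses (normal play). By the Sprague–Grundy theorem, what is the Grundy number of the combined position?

0

Heap A, S = {6, 7, 9}:
G(0) = 0
G(1) = mex{} = 0
G(2) = mex{} = 0
G(3) = mex{} = 0
G(4) = mex{} = 0
G(5) = mex{} = 0
G(6) = mex{0} = 1
G(7) = mex{0,0} = 1
G(8) = mex{0,0} = 1
G(9) = mex{0,0,0} = 1
G(10) = mex{0,0,0} = 1
G(11) = mex{0,0,0} = 1
G(12) = mex{1,0,0} = 2
G(13) = mex{1,1,0} = 2
G(14) = mex{1,1,0} = 2
G(15) = mex{1,1,1} = 0
G(16) = mex{1,1,1} = 0
G(17) = mex{1,1,1} = 0
G(18) = mex{2,1,1} = 0
G(19) = mex{2,2,1} = 0
G(20) = mex{2,2,1} = 0
G(21) = mex{0,2,2} = 1
G(22) = mex{0,0,2} = 1
G(23) = mex{0,0,2} = 1
G_A(23) = 1.
Heap B, S = {1, 5}:
G(0) = 0
G(1) = mex{0} = 1
G(2) = mex{1} = 0
G(3) = mex{0} = 1
G(4) = mex{1} = 0
G(5) = mex{0,0} = 1
G(6) = mex{1,1} = 0
G(7) = mex{0,0} = 1
G(8) = mex{1,1} = 0
G(9) = mex{0,0} = 1
G(10) = mex{1,1} = 0
G(11) = mex{0,0} = 1
G(12) = mex{1,1} = 0
G(13) = mex{0,0} = 1
G_B(13) = 1.
Combined Grundy value = 1 ⊕ 1 = 0.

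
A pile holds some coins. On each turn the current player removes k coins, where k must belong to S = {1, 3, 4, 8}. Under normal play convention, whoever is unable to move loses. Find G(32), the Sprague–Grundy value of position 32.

2

n :  0  1  2  3  4  5  6  7  8  9 10 11 12 13 14 15 16 17 18 19 20 21 22 23 24 25 26 27 28 29 30 31 32
G :  0  1  0  1  2  3  2  0  1  0  1  2  3  2  0  1  0  1  2  3  2  0  1  0  1  2  3  2  0  1  0  1  2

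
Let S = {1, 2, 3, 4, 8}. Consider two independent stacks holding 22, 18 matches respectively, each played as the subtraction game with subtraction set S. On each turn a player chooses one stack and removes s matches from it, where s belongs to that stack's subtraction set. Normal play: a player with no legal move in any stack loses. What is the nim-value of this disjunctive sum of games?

All stacks use S = {1, 2, 3, 4, 8}:
n :  0  1  2  3  4  5  6  7  8  9 10 11 12 13 14 15 16 17 18 19 20 21 22
G :  0  1  2  3  4  0  1  2  3  4  0  1  2  3  4  0  1  2  3  4  0  1  2
Stack A: G(22) = 2.
Stack B: G(18) = 3.
Combined Grundy value = 2 ⊕ 3 = 1.

1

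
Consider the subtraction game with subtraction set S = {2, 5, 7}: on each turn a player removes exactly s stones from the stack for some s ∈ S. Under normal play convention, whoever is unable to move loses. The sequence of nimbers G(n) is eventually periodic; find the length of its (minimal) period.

n :  0  1  2  3  4  5  6  7  8  9 10 11 12 13 14 15 16 17 18 19 20 21 22 23 24 25 26 27 28 29 30 31 32 33 34 35 36 37 38 39 40 41 42 43 44 45
G :  0  0  1  1  0  2  1  3  2  2  0  3  1  0  0  1  1  2  2  3  3  2  0  0  1  1  0  2  1  3  2  2  0  3  1  0  0  1  1  2  2  3  3  2  0  0
G(n+22) = G(n) holds for n = 0,…,6 (a full window of length max(S) = 7), so the sequence is purely periodic with period 22.

22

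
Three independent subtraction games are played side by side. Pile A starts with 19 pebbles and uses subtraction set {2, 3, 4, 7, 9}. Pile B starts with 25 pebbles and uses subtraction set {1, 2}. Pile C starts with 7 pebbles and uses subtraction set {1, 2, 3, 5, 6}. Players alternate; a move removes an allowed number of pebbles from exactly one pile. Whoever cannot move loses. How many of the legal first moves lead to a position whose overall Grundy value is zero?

5

Pile A, S = {2, 3, 4, 7, 9}:
G(0) = 0
G(1) = mex{} = 0
G(2) = mex{0} = 1
G(3) = mex{0,0} = 1
G(4) = mex{1,0,0} = 2
G(5) = mex{1,1,0} = 2
G(6) = mex{2,1,1} = 0
G(7) = mex{2,2,1,0} = 3
G(8) = mex{0,2,2,0} = 1
G(9) = mex{3,0,2,1,0} = 4
G(10) = mex{1,3,0,1,0} = 2
G(11) = mex{4,1,3,2,1} = 0
G(12) = mex{2,4,1,2,1} = 0
G(13) = mex{0,2,4,0,2} = 1
G(14) = mex{0,0,2,3,2} = 1
G(15) = mex{1,0,0,1,0} = 2
G(16) = mex{1,1,0,4,3} = 2
G(17) = mex{2,1,1,2,1} = 0
G(18) = mex{2,2,1,0,4} = 3
G(19) = mex{0,2,2,0,2} = 1
G_A(19) = 1.
Pile B, S = {1, 2}:
G(0) = 0
G(1) = mex{0} = 1
G(2) = mex{1,0} = 2
G(3) = mex{2,1} = 0
G(4) = mex{0,2} = 1
G(5) = mex{1,0} = 2
G(6) = mex{2,1} = 0
G(7) = mex{0,2} = 1
G(8) = mex{1,0} = 2
G(9) = mex{2,1} = 0
G(10) = mex{0,2} = 1
G(11) = mex{1,0} = 2
G(12) = mex{2,1} = 0
G(13) = mex{0,2} = 1
G(14) = mex{1,0} = 2
G(15) = mex{2,1} = 0
G(16) = mex{0,2} = 1
G(17) = mex{1,0} = 2
G(18) = mex{2,1} = 0
G(19) = mex{0,2} = 1
G(20) = mex{1,0} = 2
G(21) = mex{2,1} = 0
G(22) = mex{0,2} = 1
G(23) = mex{1,0} = 2
G(24) = mex{2,1} = 0
G(25) = mex{0,2} = 1
G_B(25) = 1.
Pile C, S = {1, 2, 3, 5, 6}:
n : 0 1 2 3 4 5 6 7
G : 0 1 2 3 0 1 2 3
G_C(7) = 3.
Combined Grundy value = 1 ⊕ 1 ⊕ 3 = 3.
A winning move leaves total XOR = 0, i.e. changes one component's Grundy value g to g ⊕ X where X is the current total.
Pile A: need g' = 1⊕3 = 2. Options: 19−2→G=0, 19−3→G=2, 19−4→G=2, 19−7→G=0, 19−9→G=2. Hits: 3.
Pile B: need g' = 1⊕3 = 2. Options: 25−1→G=0, 25−2→G=2. Hits: 1.
Pile C: need g' = 3⊕3 = 0. Options: 7−1→G=2, 7−2→G=1, 7−3→G=0, 7−5→G=2, 7−6→G=1. Hits: 1.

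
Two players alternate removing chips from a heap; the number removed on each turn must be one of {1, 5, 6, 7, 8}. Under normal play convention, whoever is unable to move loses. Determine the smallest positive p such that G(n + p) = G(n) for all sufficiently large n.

13

n :  0  1  2  3  4  5  6  7  8  9 10 11 12 13 14 15 16 17 18 19 20 21 22 23 24 25 26 27
G :  0  1  0  1  0  1  2  3  2  3  2  3  4  0  1  0  1  0  1  2  3  2  3  2  3  4  0  1
G(n+13) = G(n) holds for n = 0,…,7 (a full window of length max(S) = 8), so the sequence is purely periodic with period 13.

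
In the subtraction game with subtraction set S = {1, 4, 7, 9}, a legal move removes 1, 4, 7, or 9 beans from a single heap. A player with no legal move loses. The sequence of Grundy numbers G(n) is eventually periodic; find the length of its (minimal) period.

8

G(0) = 0
G(1) = mex{0} = 1
G(2) = mex{1} = 0
G(3) = mex{0} = 1
G(4) = mex{1,0} = 2
G(5) = mex{2,1} = 0
G(6) = mex{0,0} = 1
G(7) = mex{1,1,0} = 2
G(8) = mex{2,2,1} = 0
G(9) = mex{0,0,0,0} = 1
G(10) = mex{1,1,1,1} = 0
G(11) = mex{0,2,2,0} = 1
G(12) = mex{1,0,0,1} = 2
G(13) = mex{2,1,1,2} = 0
G(14) = mex{0,0,2,0} = 1
G(15) = mex{1,1,0,1} = 2
G(16) = mex{2,2,1,2} = 0
G(17) = mex{0,0,0,0} = 1
G(18) = mex{1,1,1,1} = 0
G(n+8) = G(n) holds for n = 0,…,8 (a full window of length max(S) = 9), so the sequence is purely periodic with period 8.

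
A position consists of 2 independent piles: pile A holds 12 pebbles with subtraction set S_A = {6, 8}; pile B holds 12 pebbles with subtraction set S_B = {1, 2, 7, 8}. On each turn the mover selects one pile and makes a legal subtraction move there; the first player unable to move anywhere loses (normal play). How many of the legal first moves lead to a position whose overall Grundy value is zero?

Pile A, S = {6, 8}:
G(0) = 0
G(1) = mex{} = 0
G(2) = mex{} = 0
G(3) = mex{} = 0
G(4) = mex{} = 0
G(5) = mex{} = 0
G(6) = mex{0} = 1
G(7) = mex{0} = 1
G(8) = mex{0,0} = 1
G(9) = mex{0,0} = 1
G(10) = mex{0,0} = 1
G(11) = mex{0,0} = 1
G(12) = mex{1,0} = 2
G_A(12) = 2.
Pile B, S = {1, 2, 7, 8}:
G(0) = 0
G(1) = mex{0} = 1
G(2) = mex{1,0} = 2
G(3) = mex{2,1} = 0
G(4) = mex{0,2} = 1
G(5) = mex{1,0} = 2
G(6) = mex{2,1} = 0
G(7) = mex{0,2,0} = 1
G(8) = mex{1,0,1,0} = 2
G(9) = mex{2,1,2,1} = 0
G(10) = mex{0,2,0,2} = 1
G(11) = mex{1,0,1,0} = 2
G(12) = mex{2,1,2,1} = 0
G_B(12) = 0.
Combined Grundy value = 2 ⊕ 0 = 2.
A winning move leaves total XOR = 0, i.e. changes one component's Grundy value g to g ⊕ X where X is the current total.
Pile A: need g' = 2⊕2 = 0. Options: 12−6→G=1, 12−8→G=0. Hits: 1.
Pile B: need g' = 0⊕2 = 2. Options: 12−1→G=2, 12−2→G=1, 12−7→G=2, 12−8→G=1. Hits: 2.

3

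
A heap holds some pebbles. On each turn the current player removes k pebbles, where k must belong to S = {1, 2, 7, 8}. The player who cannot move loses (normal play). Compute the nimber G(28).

1

G(0) = 0
G(1) = mex{0} = 1
G(2) = mex{1,0} = 2
G(3) = mex{2,1} = 0
G(4) = mex{0,2} = 1
G(5) = mex{1,0} = 2
G(6) = mex{2,1} = 0
G(7) = mex{0,2,0} = 1
G(8) = mex{1,0,1,0} = 2
G(9) = mex{2,1,2,1} = 0
G(10) = mex{0,2,0,2} = 1
G(11) = mex{1,0,1,0} = 2
G(12) = mex{2,1,2,1} = 0
G(13) = mex{0,2,0,2} = 1
G(14) = mex{1,0,1,0} = 2
G(15) = mex{2,1,2,1} = 0
G(16) = mex{0,2,0,2} = 1
G(17) = mex{1,0,1,0} = 2
G(18) = mex{2,1,2,1} = 0
G(19) = mex{0,2,0,2} = 1
G(20) = mex{1,0,1,0} = 2
G(21) = mex{2,1,2,1} = 0
G(22) = mex{0,2,0,2} = 1
G(23) = mex{1,0,1,0} = 2
G(24) = mex{2,1,2,1} = 0
G(25) = mex{0,2,0,2} = 1
G(26) = mex{1,0,1,0} = 2
G(27) = mex{2,1,2,1} = 0
G(28) = mex{0,2,0,2} = 1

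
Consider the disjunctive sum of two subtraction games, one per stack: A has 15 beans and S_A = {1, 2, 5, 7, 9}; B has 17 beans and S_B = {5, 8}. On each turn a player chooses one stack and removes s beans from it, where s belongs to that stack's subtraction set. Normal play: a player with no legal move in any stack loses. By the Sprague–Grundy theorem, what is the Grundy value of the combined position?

1

Stack A, S = {1, 2, 5, 7, 9}:
G(0) = 0
G(1) = mex{0} = 1
G(2) = mex{1,0} = 2
G(3) = mex{2,1} = 0
G(4) = mex{0,2} = 1
G(5) = mex{1,0,0} = 2
G(6) = mex{2,1,1} = 0
G(7) = mex{0,2,2,0} = 1
G(8) = mex{1,0,0,1} = 2
G(9) = mex{2,1,1,2,0} = 3
G(10) = mex{3,2,2,0,1} = 4
G(11) = mex{4,3,0,1,2} = 5
G(12) = mex{5,4,1,2,0} = 3
G(13) = mex{3,5,2,0,1} = 4
G(14) = mex{4,3,3,1,2} = 0
G(15) = mex{0,4,4,2,0} = 1
G_A(15) = 1.
Stack B, S = {5, 8}:
n :  0  1  2  3  4  5  6  7  8  9 10 11 12 13 14 15 16 17
G :  0  0  0  0  0  1  1  1  1  1  2  2  2  0  0  0  0  0
G_B(17) = 0.
Combined Grundy value = 1 ⊕ 0 = 1.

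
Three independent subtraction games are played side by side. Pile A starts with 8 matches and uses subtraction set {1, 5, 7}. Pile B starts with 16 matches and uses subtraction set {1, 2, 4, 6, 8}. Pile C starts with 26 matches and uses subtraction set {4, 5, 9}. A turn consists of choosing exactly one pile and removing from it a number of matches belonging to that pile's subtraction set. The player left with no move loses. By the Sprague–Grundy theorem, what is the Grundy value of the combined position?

Pile A, S = {1, 5, 7}:
n : 0 1 2 3 4 5 6 7 8
G : 0 1 0 1 0 1 0 1 0
G_A(8) = 0.
Pile B, S = {1, 2, 4, 6, 8}:
G(0) = 0
G(1) = mex{0} = 1
G(2) = mex{1,0} = 2
G(3) = mex{2,1} = 0
G(4) = mex{0,2,0} = 1
G(5) = mex{1,0,1} = 2
G(6) = mex{2,1,2,0} = 3
G(7) = mex{3,2,0,1} = 4
G(8) = mex{4,3,1,2,0} = 5
G(9) = mex{5,4,2,0,1} = 3
G(10) = mex{3,5,3,1,2} = 0
G(11) = mex{0,3,4,2,0} = 1
G(12) = mex{1,0,5,3,1} = 2
G(13) = mex{2,1,3,4,2} = 0
G(14) = mex{0,2,0,5,3} = 1
G(15) = mex{1,0,1,3,4} = 2
G(16) = mex{2,1,2,0,5} = 3
G_B(16) = 3.
Pile C, S = {4, 5, 9}:
n :  0  1  2  3  4  5  6  7  8  9 10 11 12 13 14 15 16 17 18 19 20 21 22 23 24 25 26
G :  0  0  0  0  1  1  1  1  2  2  2  2  3  0  0  0  0  1  1  1  1  2  2  2  2  3  0
G_C(26) = 0.
Combined Grundy value = 0 ⊕ 3 ⊕ 0 = 3.

3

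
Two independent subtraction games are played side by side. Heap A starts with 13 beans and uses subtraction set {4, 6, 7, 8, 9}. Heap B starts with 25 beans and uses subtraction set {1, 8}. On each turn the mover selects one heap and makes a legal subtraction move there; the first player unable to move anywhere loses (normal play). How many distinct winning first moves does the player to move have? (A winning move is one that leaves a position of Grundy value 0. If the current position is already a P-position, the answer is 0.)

Heap A, S = {4, 6, 7, 8, 9}:
n :  0  1  2  3  4  5  6  7  8  9 10 11 12 13
G :  0  0  0  0  1  1  1  1  2  2  2  2  3  0
G_A(13) = 0.
Heap B, S = {1, 8}:
G(0) = 0
G(1) = mex{0} = 1
G(2) = mex{1} = 0
G(3) = mex{0} = 1
G(4) = mex{1} = 0
G(5) = mex{0} = 1
G(6) = mex{1} = 0
G(7) = mex{0} = 1
G(8) = mex{1,0} = 2
G(9) = mex{2,1} = 0
G(10) = mex{0,0} = 1
G(11) = mex{1,1} = 0
G(12) = mex{0,0} = 1
G(13) = mex{1,1} = 0
G(14) = mex{0,0} = 1
G(15) = mex{1,1} = 0
G(16) = mex{0,2} = 1
G(17) = mex{1,0} = 2
G(18) = mex{2,1} = 0
G(19) = mex{0,0} = 1
G(20) = mex{1,1} = 0
G(21) = mex{0,0} = 1
G(22) = mex{1,1} = 0
G(23) = mex{0,0} = 1
G(24) = mex{1,1} = 0
G(25) = mex{0,2} = 1
G_B(25) = 1.
Combined Grundy value = 0 ⊕ 1 = 1.
A winning move leaves total XOR = 0, i.e. changes one component's Grundy value g to g ⊕ X where X is the current total.
Heap A: need g' = 0⊕1 = 1. Options: 13−4→G=2, 13−6→G=1, 13−7→G=1, 13−8→G=1, 13−9→G=1. Hits: 4.
Heap B: need g' = 1⊕1 = 0. Options: 25−1→G=0, 25−8→G=2. Hits: 1.

5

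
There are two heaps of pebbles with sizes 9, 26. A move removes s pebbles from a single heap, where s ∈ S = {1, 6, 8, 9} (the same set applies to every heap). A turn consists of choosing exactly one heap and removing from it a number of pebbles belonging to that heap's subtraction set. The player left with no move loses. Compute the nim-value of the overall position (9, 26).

0

All heaps use S = {1, 6, 8, 9}:
G(0) = 0
G(1) = mex{0} = 1
G(2) = mex{1} = 0
G(3) = mex{0} = 1
G(4) = mex{1} = 0
G(5) = mex{0} = 1
G(6) = mex{1,0} = 2
G(7) = mex{2,1} = 0
G(8) = mex{0,0,0} = 1
G(9) = mex{1,1,1,0} = 2
G(10) = mex{2,0,0,1} = 3
G(11) = mex{3,1,1,0} = 2
G(12) = mex{2,2,0,1} = 3
G(13) = mex{3,0,1,0} = 2
G(14) = mex{2,1,2,1} = 0
G(15) = mex{0,2,0,2} = 1
G(16) = mex{1,3,1,0} = 2
G(17) = mex{2,2,2,1} = 0
G(18) = mex{0,3,3,2} = 1
G(19) = mex{1,2,2,3} = 0
G(20) = mex{0,0,3,2} = 1
G(21) = mex{1,1,2,3} = 0
G(22) = mex{0,2,0,2} = 1
G(23) = mex{1,0,1,0} = 2
G(24) = mex{2,1,2,1} = 0
G(25) = mex{0,0,0,2} = 1
G(26) = mex{1,1,1,0} = 2
Heap A: G(9) = 2.
Heap B: G(26) = 2.
Combined Grundy value = 2 ⊕ 2 = 0.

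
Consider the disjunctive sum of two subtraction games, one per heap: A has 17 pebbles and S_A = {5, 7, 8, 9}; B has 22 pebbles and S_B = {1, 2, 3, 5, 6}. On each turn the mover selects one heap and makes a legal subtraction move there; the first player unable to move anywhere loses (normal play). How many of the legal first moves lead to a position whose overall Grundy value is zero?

Heap A, S = {5, 7, 8, 9}:
n :  0  1  2  3  4  5  6  7  8  9 10 11 12 13 14 15 16 17
G :  0  0  0  0  0  1  1  1  1  1  2  2  2  2  0  0  0  0
G_A(17) = 0.
Heap B, S = {1, 2, 3, 5, 6}:
G(0) = 0
G(1) = mex{0} = 1
G(2) = mex{1,0} = 2
G(3) = mex{2,1,0} = 3
G(4) = mex{3,2,1} = 0
G(5) = mex{0,3,2,0} = 1
G(6) = mex{1,0,3,1,0} = 2
G(7) = mex{2,1,0,2,1} = 3
G(8) = mex{3,2,1,3,2} = 0
G(9) = mex{0,3,2,0,3} = 1
G(10) = mex{1,0,3,1,0} = 2
G(11) = mex{2,1,0,2,1} = 3
G(12) = mex{3,2,1,3,2} = 0
G(13) = mex{0,3,2,0,3} = 1
G(14) = mex{1,0,3,1,0} = 2
G(15) = mex{2,1,0,2,1} = 3
G(16) = mex{3,2,1,3,2} = 0
G(17) = mex{0,3,2,0,3} = 1
G(18) = mex{1,0,3,1,0} = 2
G(19) = mex{2,1,0,2,1} = 3
G(20) = mex{3,2,1,3,2} = 0
G(21) = mex{0,3,2,0,3} = 1
G(22) = mex{1,0,3,1,0} = 2
G_B(22) = 2.
Combined Grundy value = 0 ⊕ 2 = 2.
A winning move leaves total XOR = 0, i.e. changes one component's Grundy value g to g ⊕ X where X is the current total.
Heap A: need g' = 0⊕2 = 2. Options: 17−5→G=2, 17−7→G=2, 17−8→G=1, 17−9→G=1. Hits: 2.
Heap B: need g' = 2⊕2 = 0. Options: 22−1→G=1, 22−2→G=0, 22−3→G=3, 22−5→G=1, 22−6→G=0. Hits: 2.

4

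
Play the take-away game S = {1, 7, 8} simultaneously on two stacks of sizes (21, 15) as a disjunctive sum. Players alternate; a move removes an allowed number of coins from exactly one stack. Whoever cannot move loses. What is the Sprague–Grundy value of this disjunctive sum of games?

0

All stacks use S = {1, 7, 8}:
n :  0  1  2  3  4  5  6  7  8  9 10 11 12 13 14 15 16 17 18 19 20 21
G :  0  1  0  1  0  1  0  1  2  3  2  3  2  3  2  0  1  0  1  0  1  0
Stack A: G(21) = 0.
Stack B: G(15) = 0.
Combined Grundy value = 0 ⊕ 0 = 0.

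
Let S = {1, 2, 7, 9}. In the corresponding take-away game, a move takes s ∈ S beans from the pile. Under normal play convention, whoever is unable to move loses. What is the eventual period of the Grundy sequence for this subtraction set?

n :  0  1  2  3  4  5  6  7  8  9 10 11 12 13 14 15 16 17 18 19 20 21 22 23
G :  0  1  2  0  1  2  0  1  2  3  4  0  1  2  0  1  2  0  1  2  3  4  0  1
G(n+11) = G(n) holds for n = 0,…,8 (a full window of length max(S) = 9), so the sequence is purely periodic with period 11.

11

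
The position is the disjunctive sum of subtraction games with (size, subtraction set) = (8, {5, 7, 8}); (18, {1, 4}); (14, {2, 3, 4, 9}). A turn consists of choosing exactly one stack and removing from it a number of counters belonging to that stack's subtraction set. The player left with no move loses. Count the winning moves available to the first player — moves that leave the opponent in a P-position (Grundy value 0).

5

Stack A, S = {5, 7, 8}:
n : 0 1 2 3 4 5 6 7 8
G : 0 0 0 0 0 1 1 1 1
G_A(8) = 1.
Stack B, S = {1, 4}:
n :  0  1  2  3  4  5  6  7  8  9 10 11 12 13 14 15 16 17 18
G :  0  1  0  1  2  0  1  0  1  2  0  1  0  1  2  0  1  0  1
G_B(18) = 1.
Stack C, S = {2, 3, 4, 9}:
n :  0  1  2  3  4  5  6  7  8  9 10 11 12 13 14
G :  0  0  1  1  2  2  0  0  1  1  2  2  0  0  1
G_C(14) = 1.
Combined Grundy value = 1 ⊕ 1 ⊕ 1 = 1.
A winning move leaves total XOR = 0, i.e. changes one component's Grundy value g to g ⊕ X where X is the current total.
Stack A: need g' = 1⊕1 = 0. Options: 8−5→G=0, 8−7→G=0, 8−8→G=0. Hits: 3.
Stack B: need g' = 1⊕1 = 0. Options: 18−1→G=0, 18−4→G=2. Hits: 1.
Stack C: need g' = 1⊕1 = 0. Options: 14−2→G=0, 14−3→G=2, 14−4→G=2, 14−9→G=2. Hits: 1.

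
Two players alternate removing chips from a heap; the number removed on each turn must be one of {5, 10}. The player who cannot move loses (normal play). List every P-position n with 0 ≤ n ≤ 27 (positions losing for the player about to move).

n :  0  1  2  3  4  5  6  7  8  9 10 11 12 13 14 15 16 17 18 19 20 21 22 23 24 25 26 27
G :  0  0  0  0  0  1  1  1  1  1  2  2  2  2  2  0  0  0  0  0  1  1  1  1  1  2  2  2
P-positions are exactly the n with G(n) = 0.

0, 1, 2, 3, 4, 15, 16, 17, 18, 19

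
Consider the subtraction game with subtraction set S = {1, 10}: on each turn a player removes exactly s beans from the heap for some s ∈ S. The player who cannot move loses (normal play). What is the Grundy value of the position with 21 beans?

n :  0  1  2  3  4  5  6  7  8  9 10 11 12 13 14 15 16 17 18 19 20 21
G :  0  1  0  1  0  1  0  1  0  1  2  0  1  0  1  0  1  0  1  0  1  2

2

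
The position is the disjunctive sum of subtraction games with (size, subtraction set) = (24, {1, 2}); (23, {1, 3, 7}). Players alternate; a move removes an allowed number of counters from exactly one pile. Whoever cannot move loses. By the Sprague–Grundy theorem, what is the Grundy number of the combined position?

Pile A, S = {1, 2}:
G(0) = 0
G(1) = mex{0} = 1
G(2) = mex{1,0} = 2
G(3) = mex{2,1} = 0
G(4) = mex{0,2} = 1
G(5) = mex{1,0} = 2
G(6) = mex{2,1} = 0
G(7) = mex{0,2} = 1
G(8) = mex{1,0} = 2
G(9) = mex{2,1} = 0
G(10) = mex{0,2} = 1
G(11) = mex{1,0} = 2
G(12) = mex{2,1} = 0
G(13) = mex{0,2} = 1
G(14) = mex{1,0} = 2
G(15) = mex{2,1} = 0
G(16) = mex{0,2} = 1
G(17) = mex{1,0} = 2
G(18) = mex{2,1} = 0
G(19) = mex{0,2} = 1
G(20) = mex{1,0} = 2
G(21) = mex{2,1} = 0
G(22) = mex{0,2} = 1
G(23) = mex{1,0} = 2
G(24) = mex{2,1} = 0
G_A(24) = 0.
Pile B, S = {1, 3, 7}:
n :  0  1  2  3  4  5  6  7  8  9 10 11 12 13 14 15 16 17 18 19 20 21 22 23
G :  0  1  0  1  0  1  0  1  0  1  0  1  0  1  0  1  0  1  0  1  0  1  0  1
G_B(23) = 1.
Combined Grundy value = 0 ⊕ 1 = 1.

1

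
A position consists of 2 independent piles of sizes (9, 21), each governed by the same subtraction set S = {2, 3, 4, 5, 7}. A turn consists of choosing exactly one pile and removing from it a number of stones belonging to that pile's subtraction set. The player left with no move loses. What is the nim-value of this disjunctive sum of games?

1

All piles use S = {2, 3, 4, 5, 7}:
G(0) = 0
G(1) = mex{} = 0
G(2) = mex{0} = 1
G(3) = mex{0,0} = 1
G(4) = mex{1,0,0} = 2
G(5) = mex{1,1,0,0} = 2
G(6) = mex{2,1,1,0} = 3
G(7) = mex{2,2,1,1,0} = 3
G(8) = mex{3,2,2,1,0} = 4
G(9) = mex{3,3,2,2,1} = 0
G(10) = mex{4,3,3,2,1} = 0
G(11) = mex{0,4,3,3,2} = 1
G(12) = mex{0,0,4,3,2} = 1
G(13) = mex{1,0,0,4,3} = 2
G(14) = mex{1,1,0,0,3} = 2
G(15) = mex{2,1,1,0,4} = 3
G(16) = mex{2,2,1,1,0} = 3
G(17) = mex{3,2,2,1,0} = 4
G(18) = mex{3,3,2,2,1} = 0
G(19) = mex{4,3,3,2,1} = 0
G(20) = mex{0,4,3,3,2} = 1
G(21) = mex{0,0,4,3,2} = 1
Pile A: G(9) = 0.
Pile B: G(21) = 1.
Combined Grundy value = 0 ⊕ 1 = 1.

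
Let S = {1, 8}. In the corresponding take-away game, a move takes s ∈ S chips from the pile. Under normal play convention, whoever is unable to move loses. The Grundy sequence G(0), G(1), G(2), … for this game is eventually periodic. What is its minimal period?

9

G(0) = 0
G(1) = mex{0} = 1
G(2) = mex{1} = 0
G(3) = mex{0} = 1
G(4) = mex{1} = 0
G(5) = mex{0} = 1
G(6) = mex{1} = 0
G(7) = mex{0} = 1
G(8) = mex{1,0} = 2
G(9) = mex{2,1} = 0
G(10) = mex{0,0} = 1
G(11) = mex{1,1} = 0
G(12) = mex{0,0} = 1
G(13) = mex{1,1} = 0
G(14) = mex{0,0} = 1
G(15) = mex{1,1} = 0
G(16) = mex{0,2} = 1
G(17) = mex{1,0} = 2
G(18) = mex{2,1} = 0
G(19) = mex{0,0} = 1
G(n+9) = G(n) holds for n = 0,…,7 (a full window of length max(S) = 8), so the sequence is purely periodic with period 9.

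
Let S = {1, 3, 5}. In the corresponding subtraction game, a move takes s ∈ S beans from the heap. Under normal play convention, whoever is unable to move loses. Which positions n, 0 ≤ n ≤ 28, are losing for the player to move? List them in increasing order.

n :  0  1  2  3  4  5  6  7  8  9 10 11 12 13 14 15 16 17 18 19 20 21 22 23 24 25 26 27 28
G :  0  1  0  1  0  1  0  1  0  1  0  1  0  1  0  1  0  1  0  1  0  1  0  1  0  1  0  1  0
P-positions are exactly the n with G(n) = 0.

0, 2, 4, 6, 8, 10, 12, 14, 16, 18, 20, 22, 24, 26, 28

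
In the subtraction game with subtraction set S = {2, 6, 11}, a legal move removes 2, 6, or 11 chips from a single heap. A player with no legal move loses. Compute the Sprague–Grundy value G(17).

0

G(0) = 0
G(1) = mex{} = 0
G(2) = mex{0} = 1
G(3) = mex{0} = 1
G(4) = mex{1} = 0
G(5) = mex{1} = 0
G(6) = mex{0,0} = 1
G(7) = mex{0,0} = 1
G(8) = mex{1,1} = 0
G(9) = mex{1,1} = 0
G(10) = mex{0,0} = 1
G(11) = mex{0,0,0} = 1
G(12) = mex{1,1,0} = 2
G(13) = mex{1,1,1} = 0
G(14) = mex{2,0,1} = 3
G(15) = mex{0,0,0} = 1
G(16) = mex{3,1,0} = 2
G(17) = mex{1,1,1} = 0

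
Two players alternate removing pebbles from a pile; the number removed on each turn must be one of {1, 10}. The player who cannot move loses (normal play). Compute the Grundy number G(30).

0

n :  0  1  2  3  4  5  6  7  8  9 10 11 12 13 14 15 16 17 18 19 20 21 22 23 24 25 26 27 28 29 30
G :  0  1  0  1  0  1  0  1  0  1  2  0  1  0  1  0  1  0  1  0  1  2  0  1  0  1  0  1  0  1  0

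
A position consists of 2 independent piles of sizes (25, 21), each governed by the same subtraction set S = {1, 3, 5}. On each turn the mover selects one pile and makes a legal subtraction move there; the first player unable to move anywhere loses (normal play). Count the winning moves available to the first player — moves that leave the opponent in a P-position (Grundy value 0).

0

All piles use S = {1, 3, 5}:
n :  0  1  2  3  4  5  6  7  8  9 10 11 12 13 14 15 16 17 18 19 20 21 22 23 24 25
G :  0  1  0  1  0  1  0  1  0  1  0  1  0  1  0  1  0  1  0  1  0  1  0  1  0  1
Pile A: G(25) = 1.
Pile B: G(21) = 1.
Combined Grundy value = 1 ⊕ 1 = 0.
A winning move leaves total XOR = 0, i.e. changes one component's Grundy value g to g ⊕ X where X is the current total.
Pile A: target g' = 1⊕0 = 1, but every legal move changes the Grundy value (mex property), so 0 moves.
Pile B: target g' = 1⊕0 = 1, but every legal move changes the Grundy value (mex property), so 0 moves.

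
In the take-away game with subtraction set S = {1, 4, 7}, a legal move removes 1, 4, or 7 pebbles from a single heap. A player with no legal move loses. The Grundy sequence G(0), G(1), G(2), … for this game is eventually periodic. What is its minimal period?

G(0) = 0
G(1) = mex{0} = 1
G(2) = mex{1} = 0
G(3) = mex{0} = 1
G(4) = mex{1,0} = 2
G(5) = mex{2,1} = 0
G(6) = mex{0,0} = 1
G(7) = mex{1,1,0} = 2
G(8) = mex{2,2,1} = 0
G(9) = mex{0,0,0} = 1
G(10) = mex{1,1,1} = 0
G(11) = mex{0,2,2} = 1
G(12) = mex{1,0,0} = 2
G(13) = mex{2,1,1} = 0
G(14) = mex{0,0,2} = 1
G(15) = mex{1,1,0} = 2
G(16) = mex{2,2,1} = 0
G(17) = mex{0,0,0} = 1
G(n+8) = G(n) holds for n = 0,…,6 (a full window of length max(S) = 7), so the sequence is purely periodic with period 8.

8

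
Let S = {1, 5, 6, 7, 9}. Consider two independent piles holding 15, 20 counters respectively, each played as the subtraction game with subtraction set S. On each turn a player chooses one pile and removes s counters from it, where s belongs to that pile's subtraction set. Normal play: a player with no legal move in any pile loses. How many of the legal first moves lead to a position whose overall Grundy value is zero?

All piles use S = {1, 5, 6, 7, 9}:
n :  0  1  2  3  4  5  6  7  8  9 10 11 12 13 14 15 16 17 18 19 20
G :  0  1  0  1  0  1  2  3  2  3  2  3  0  1  0  1  0  1  2  3  2
Pile A: G(15) = 1.
Pile B: G(20) = 2.
Combined Grundy value = 1 ⊕ 2 = 3.
A winning move leaves total XOR = 0, i.e. changes one component's Grundy value g to g ⊕ X where X is the current total.
Pile A: need g' = 1⊕3 = 2. Options: 15−1→G=0, 15−5→G=2, 15−6→G=3, 15−7→G=2, 15−9→G=2. Hits: 3.
Pile B: need g' = 2⊕3 = 1. Options: 20−1→G=3, 20−5→G=1, 20−6→G=0, 20−7→G=1, 20−9→G=3. Hits: 2.

5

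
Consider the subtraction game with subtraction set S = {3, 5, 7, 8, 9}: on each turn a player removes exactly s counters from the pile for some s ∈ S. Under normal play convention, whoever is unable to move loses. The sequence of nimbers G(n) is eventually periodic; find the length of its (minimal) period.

n :  0  1  2  3  4  5  6  7  8  9 10 11 12 13 14 15 16 17 18 19 20 21 22 23 24 25
G :  0  0  0  1  1  1  2  2  2  3  3  3  0  0  0  1  1  1  2  2  2  3  3  3  0  0
G(n+12) = G(n) holds for n = 0,…,8 (a full window of length max(S) = 9), so the sequence is purely periodic with period 12.

12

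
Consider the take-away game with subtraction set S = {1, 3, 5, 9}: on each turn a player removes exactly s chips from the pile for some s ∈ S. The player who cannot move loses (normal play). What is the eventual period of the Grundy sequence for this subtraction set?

n :  0  1  2  3  4  5  6  7  8  9 10 11 12 13 14
G :  0  1  0  1  0  1  0  1  0  1  0  1  0  1  0
G(n+2) = G(n) holds for n = 0,…,8 (a full window of length max(S) = 9), so the sequence is purely periodic with period 2.

2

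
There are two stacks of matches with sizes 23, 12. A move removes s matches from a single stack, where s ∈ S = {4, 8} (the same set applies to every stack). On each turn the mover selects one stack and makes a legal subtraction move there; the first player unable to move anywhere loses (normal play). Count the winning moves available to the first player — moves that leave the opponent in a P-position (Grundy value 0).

2

All stacks use S = {4, 8}:
G(0) = 0
G(1) = mex{} = 0
G(2) = mex{} = 0
G(3) = mex{} = 0
G(4) = mex{0} = 1
G(5) = mex{0} = 1
G(6) = mex{0} = 1
G(7) = mex{0} = 1
G(8) = mex{1,0} = 2
G(9) = mex{1,0} = 2
G(10) = mex{1,0} = 2
G(11) = mex{1,0} = 2
G(12) = mex{2,1} = 0
G(13) = mex{2,1} = 0
G(14) = mex{2,1} = 0
G(15) = mex{2,1} = 0
G(16) = mex{0,2} = 1
G(17) = mex{0,2} = 1
G(18) = mex{0,2} = 1
G(19) = mex{0,2} = 1
G(20) = mex{1,0} = 2
G(21) = mex{1,0} = 2
G(22) = mex{1,0} = 2
G(23) = mex{1,0} = 2
Stack A: G(23) = 2.
Stack B: G(12) = 0.
Combined Grundy value = 2 ⊕ 0 = 2.
A winning move leaves total XOR = 0, i.e. changes one component's Grundy value g to g ⊕ X where X is the current total.
Stack A: need g' = 2⊕2 = 0. Options: 23−4→G=1, 23−8→G=0. Hits: 1.
Stack B: need g' = 0⊕2 = 2. Options: 12−4→G=2, 12−8→G=1. Hits: 1.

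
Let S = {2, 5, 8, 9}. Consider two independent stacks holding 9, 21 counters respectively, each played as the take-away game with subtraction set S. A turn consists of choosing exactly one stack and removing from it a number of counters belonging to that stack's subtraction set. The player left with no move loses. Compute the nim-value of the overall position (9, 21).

1

All stacks use S = {2, 5, 8, 9}:
G(0) = 0
G(1) = mex{} = 0
G(2) = mex{0} = 1
G(3) = mex{0} = 1
G(4) = mex{1} = 0
G(5) = mex{1,0} = 2
G(6) = mex{0,0} = 1
G(7) = mex{2,1} = 0
G(8) = mex{1,1,0} = 2
G(9) = mex{0,0,0,0} = 1
G(10) = mex{2,2,1,0} = 3
G(11) = mex{1,1,1,1} = 0
G(12) = mex{3,0,0,1} = 2
G(13) = mex{0,2,2,0} = 1
G(14) = mex{2,1,1,2} = 0
G(15) = mex{1,3,0,1} = 2
G(16) = mex{0,0,2,0} = 1
G(17) = mex{2,2,1,2} = 0
G(18) = mex{1,1,3,1} = 0
G(19) = mex{0,0,0,3} = 1
G(20) = mex{0,2,2,0} = 1
G(21) = mex{1,1,1,2} = 0
Stack A: G(9) = 1.
Stack B: G(21) = 0.
Combined Grundy value = 1 ⊕ 0 = 1.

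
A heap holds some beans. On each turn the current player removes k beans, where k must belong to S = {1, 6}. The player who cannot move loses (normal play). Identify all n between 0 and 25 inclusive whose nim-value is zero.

0, 2, 4, 7, 9, 11, 14, 16, 18, 21, 23, 25

G(0) = 0
G(1) = mex{0} = 1
G(2) = mex{1} = 0
G(3) = mex{0} = 1
G(4) = mex{1} = 0
G(5) = mex{0} = 1
G(6) = mex{1,0} = 2
G(7) = mex{2,1} = 0
G(8) = mex{0,0} = 1
G(9) = mex{1,1} = 0
G(10) = mex{0,0} = 1
G(11) = mex{1,1} = 0
G(12) = mex{0,2} = 1
G(13) = mex{1,0} = 2
G(14) = mex{2,1} = 0
G(15) = mex{0,0} = 1
G(16) = mex{1,1} = 0
G(17) = mex{0,0} = 1
G(18) = mex{1,1} = 0
G(19) = mex{0,2} = 1
G(20) = mex{1,0} = 2
G(21) = mex{2,1} = 0
G(22) = mex{0,0} = 1
G(23) = mex{1,1} = 0
G(24) = mex{0,0} = 1
G(25) = mex{1,1} = 0
P-positions are exactly the n with G(n) = 0.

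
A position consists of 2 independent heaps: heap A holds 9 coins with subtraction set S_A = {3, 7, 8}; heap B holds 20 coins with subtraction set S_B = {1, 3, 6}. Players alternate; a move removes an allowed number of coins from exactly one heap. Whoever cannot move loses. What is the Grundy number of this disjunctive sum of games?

1

Heap A, S = {3, 7, 8}:
G(0) = 0
G(1) = mex{} = 0
G(2) = mex{} = 0
G(3) = mex{0} = 1
G(4) = mex{0} = 1
G(5) = mex{0} = 1
G(6) = mex{1} = 0
G(7) = mex{1,0} = 2
G(8) = mex{1,0,0} = 2
G(9) = mex{0,0,0} = 1
G_A(9) = 1.
Heap B, S = {1, 3, 6}:
n :  0  1  2  3  4  5  6  7  8  9 10 11 12 13 14 15 16 17 18 19 20
G :  0  1  0  1  0  1  2  3  2  0  1  0  1  0  1  2  3  2  0  1  0
G_B(20) = 0.
Combined Grundy value = 1 ⊕ 0 = 1.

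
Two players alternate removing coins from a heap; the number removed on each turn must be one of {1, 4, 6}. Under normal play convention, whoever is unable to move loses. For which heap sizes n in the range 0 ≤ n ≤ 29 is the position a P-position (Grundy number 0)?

n :  0  1  2  3  4  5  6  7  8  9 10 11 12 13 14 15 16 17 18 19 20 21 22 23 24 25 26 27 28 29
G :  0  1  0  1  2  0  1  0  1  2  0  1  0  1  2  0  1  0  1  2  0  1  0  1  2  0  1  0  1  2
P-positions are exactly the n with G(n) = 0.

0, 2, 5, 7, 10, 12, 15, 17, 20, 22, 25, 27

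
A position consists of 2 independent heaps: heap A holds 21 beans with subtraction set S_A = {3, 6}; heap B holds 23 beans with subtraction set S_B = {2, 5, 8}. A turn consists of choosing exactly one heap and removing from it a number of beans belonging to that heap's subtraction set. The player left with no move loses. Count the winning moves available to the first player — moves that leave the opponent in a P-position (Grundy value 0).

Heap A, S = {3, 6}:
n :  0  1  2  3  4  5  6  7  8  9 10 11 12 13 14 15 16 17 18 19 20 21
G :  0  0  0  1  1  1  2  2  2  0  0  0  1  1  1  2  2  2  0  0  0  1
G_A(21) = 1.
Heap B, S = {2, 5, 8}:
n :  0  1  2  3  4  5  6  7  8  9 10 11 12 13 14 15 16 17 18 19 20 21 22 23
G :  0  0  1  1  0  2  1  0  2  1  0  0  1  1  0  2  1  0  2  1  0  0  1  1
G_B(23) = 1.
Combined Grundy value = 1 ⊕ 1 = 0.
A winning move leaves total XOR = 0, i.e. changes one component's Grundy value g to g ⊕ X where X is the current total.
Heap A: target g' = 1⊕0 = 1, but every legal move changes the Grundy value (mex property), so 0 moves.
Heap B: target g' = 1⊕0 = 1, but every legal move changes the Grundy value (mex property), so 0 moves.

0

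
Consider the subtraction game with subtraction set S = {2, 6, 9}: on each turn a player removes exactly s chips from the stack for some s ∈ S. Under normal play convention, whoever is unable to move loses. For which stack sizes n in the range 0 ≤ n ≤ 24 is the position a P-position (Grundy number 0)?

0, 1, 4, 5, 8, 12, 15, 16, 19, 20, 23

G(0) = 0
G(1) = mex{} = 0
G(2) = mex{0} = 1
G(3) = mex{0} = 1
G(4) = mex{1} = 0
G(5) = mex{1} = 0
G(6) = mex{0,0} = 1
G(7) = mex{0,0} = 1
G(8) = mex{1,1} = 0
G(9) = mex{1,1,0} = 2
G(10) = mex{0,0,0} = 1
G(11) = mex{2,0,1} = 3
G(12) = mex{1,1,1} = 0
G(13) = mex{3,1,0} = 2
G(14) = mex{0,0,0} = 1
G(15) = mex{2,2,1} = 0
G(16) = mex{1,1,1} = 0
G(17) = mex{0,3,0} = 1
G(18) = mex{0,0,2} = 1
G(19) = mex{1,2,1} = 0
G(20) = mex{1,1,3} = 0
G(21) = mex{0,0,0} = 1
G(22) = mex{0,0,2} = 1
G(23) = mex{1,1,1} = 0
G(24) = mex{1,1,0} = 2
P-positions are exactly the n with G(n) = 0.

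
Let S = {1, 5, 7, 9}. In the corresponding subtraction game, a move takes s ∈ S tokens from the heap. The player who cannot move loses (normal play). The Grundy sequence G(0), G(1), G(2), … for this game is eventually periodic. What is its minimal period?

n :  0  1  2  3  4  5  6  7  8  9 10 11 12 13 14
G :  0  1  0  1  0  1  0  1  0  1  0  1  0  1  0
G(n+2) = G(n) holds for n = 0,…,8 (a full window of length max(S) = 9), so the sequence is purely periodic with period 2.

2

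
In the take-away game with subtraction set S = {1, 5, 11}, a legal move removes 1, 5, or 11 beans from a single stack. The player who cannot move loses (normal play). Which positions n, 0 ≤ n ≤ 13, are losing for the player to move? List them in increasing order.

0, 2, 4, 6, 8, 10, 12

n :  0  1  2  3  4  5  6  7  8  9 10 11 12 13
G :  0  1  0  1  0  1  0  1  0  1  0  1  0  1
P-positions are exactly the n with G(n) = 0.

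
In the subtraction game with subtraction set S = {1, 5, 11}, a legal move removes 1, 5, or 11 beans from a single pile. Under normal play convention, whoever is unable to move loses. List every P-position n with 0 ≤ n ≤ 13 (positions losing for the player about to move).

0, 2, 4, 6, 8, 10, 12

n :  0  1  2  3  4  5  6  7  8  9 10 11 12 13
G :  0  1  0  1  0  1  0  1  0  1  0  1  0  1
P-positions are exactly the n with G(n) = 0.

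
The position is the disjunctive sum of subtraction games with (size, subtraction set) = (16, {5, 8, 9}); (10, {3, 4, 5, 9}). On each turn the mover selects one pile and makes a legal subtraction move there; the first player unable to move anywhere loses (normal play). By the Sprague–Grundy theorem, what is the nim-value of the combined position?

Pile A, S = {5, 8, 9}:
G(0) = 0
G(1) = mex{} = 0
G(2) = mex{} = 0
G(3) = mex{} = 0
G(4) = mex{} = 0
G(5) = mex{0} = 1
G(6) = mex{0} = 1
G(7) = mex{0} = 1
G(8) = mex{0,0} = 1
G(9) = mex{0,0,0} = 1
G(10) = mex{1,0,0} = 2
G(11) = mex{1,0,0} = 2
G(12) = mex{1,0,0} = 2
G(13) = mex{1,1,0} = 2
G(14) = mex{1,1,1} = 0
G(15) = mex{2,1,1} = 0
G(16) = mex{2,1,1} = 0
G_A(16) = 0.
Pile B, S = {3, 4, 5, 9}:
G(0) = 0
G(1) = mex{} = 0
G(2) = mex{} = 0
G(3) = mex{0} = 1
G(4) = mex{0,0} = 1
G(5) = mex{0,0,0} = 1
G(6) = mex{1,0,0} = 2
G(7) = mex{1,1,0} = 2
G(8) = mex{1,1,1} = 0
G(9) = mex{2,1,1,0} = 3
G(10) = mex{2,2,1,0} = 3
G_B(10) = 3.
Combined Grundy value = 0 ⊕ 3 = 3.

3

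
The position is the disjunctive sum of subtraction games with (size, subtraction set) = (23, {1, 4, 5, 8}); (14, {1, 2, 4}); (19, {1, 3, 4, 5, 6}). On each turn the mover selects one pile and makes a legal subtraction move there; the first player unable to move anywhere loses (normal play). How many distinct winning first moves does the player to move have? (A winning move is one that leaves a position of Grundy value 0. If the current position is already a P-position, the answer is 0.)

0

Pile A, S = {1, 4, 5, 8}:
n :  0  1  2  3  4  5  6  7  8  9 10 11 12 13 14 15 16 17 18 19 20 21 22 23
G :  0  1  0  1  2  3  2  3  4  0  1  0  1  2  3  2  3  4  0  1  0  1  2  3
G_A(23) = 3.
Pile B, S = {1, 2, 4}:
G(0) = 0
G(1) = mex{0} = 1
G(2) = mex{1,0} = 2
G(3) = mex{2,1} = 0
G(4) = mex{0,2,0} = 1
G(5) = mex{1,0,1} = 2
G(6) = mex{2,1,2} = 0
G(7) = mex{0,2,0} = 1
G(8) = mex{1,0,1} = 2
G(9) = mex{2,1,2} = 0
G(10) = mex{0,2,0} = 1
G(11) = mex{1,0,1} = 2
G(12) = mex{2,1,2} = 0
G(13) = mex{0,2,0} = 1
G(14) = mex{1,0,1} = 2
G_B(14) = 2.
Pile C, S = {1, 3, 4, 5, 6}:
G(0) = 0
G(1) = mex{0} = 1
G(2) = mex{1} = 0
G(3) = mex{0,0} = 1
G(4) = mex{1,1,0} = 2
G(5) = mex{2,0,1,0} = 3
G(6) = mex{3,1,0,1,0} = 2
G(7) = mex{2,2,1,0,1} = 3
G(8) = mex{3,3,2,1,0} = 4
G(9) = mex{4,2,3,2,1} = 0
G(10) = mex{0,3,2,3,2} = 1
G(11) = mex{1,4,3,2,3} = 0
G(12) = mex{0,0,4,3,2} = 1
G(13) = mex{1,1,0,4,3} = 2
G(14) = mex{2,0,1,0,4} = 3
G(15) = mex{3,1,0,1,0} = 2
G(16) = mex{2,2,1,0,1} = 3
G(17) = mex{3,3,2,1,0} = 4
G(18) = mex{4,2,3,2,1} = 0
G(19) = mex{0,3,2,3,2} = 1
G_C(19) = 1.
Combined Grundy value = 3 ⊕ 2 ⊕ 1 = 0.
A winning move leaves total XOR = 0, i.e. changes one component's Grundy value g to g ⊕ X where X is the current total.
Pile A: target g' = 3⊕0 = 3, but every legal move changes the Grundy value (mex property), so 0 moves.
Pile B: target g' = 2⊕0 = 2, but every legal move changes the Grundy value (mex property), so 0 moves.
Pile C: target g' = 1⊕0 = 1, but every legal move changes the Grundy value (mex property), so 0 moves.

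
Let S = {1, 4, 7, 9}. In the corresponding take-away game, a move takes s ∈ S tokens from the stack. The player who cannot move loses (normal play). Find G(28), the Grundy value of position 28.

2

n :  0  1  2  3  4  5  6  7  8  9 10 11 12 13 14 15 16 17 18 19 20 21 22 23 24 25 26 27 28
G :  0  1  0  1  2  0  1  2  0  1  0  1  2  0  1  2  0  1  0  1  2  0  1  2  0  1  0  1  2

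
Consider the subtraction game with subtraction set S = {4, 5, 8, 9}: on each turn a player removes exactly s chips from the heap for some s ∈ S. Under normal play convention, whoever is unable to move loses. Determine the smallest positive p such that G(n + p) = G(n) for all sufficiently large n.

G(0) = 0
G(1) = mex{} = 0
G(2) = mex{} = 0
G(3) = mex{} = 0
G(4) = mex{0} = 1
G(5) = mex{0,0} = 1
G(6) = mex{0,0} = 1
G(7) = mex{0,0} = 1
G(8) = mex{1,0,0} = 2
G(9) = mex{1,1,0,0} = 2
G(10) = mex{1,1,0,0} = 2
G(11) = mex{1,1,0,0} = 2
G(12) = mex{2,1,1,0} = 3
G(13) = mex{2,2,1,1} = 0
G(14) = mex{2,2,1,1} = 0
G(15) = mex{2,2,1,1} = 0
G(16) = mex{3,2,2,1} = 0
G(17) = mex{0,3,2,2} = 1
G(18) = mex{0,0,2,2} = 1
G(19) = mex{0,0,2,2} = 1
G(20) = mex{0,0,3,2} = 1
G(21) = mex{1,0,0,3} = 2
G(22) = mex{1,1,0,0} = 2
G(23) = mex{1,1,0,0} = 2
G(24) = mex{1,1,0,0} = 2
G(25) = mex{2,1,1,0} = 3
G(26) = mex{2,2,1,1} = 0
G(27) = mex{2,2,1,1} = 0
G(n+13) = G(n) holds for n = 0,…,8 (a full window of length max(S) = 9), so the sequence is purely periodic with period 13.

13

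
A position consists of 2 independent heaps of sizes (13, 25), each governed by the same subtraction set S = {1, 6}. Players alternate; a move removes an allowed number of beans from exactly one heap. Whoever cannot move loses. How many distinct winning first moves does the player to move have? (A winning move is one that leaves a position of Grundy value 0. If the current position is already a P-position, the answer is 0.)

1

All heaps use S = {1, 6}:
G(0) = 0
G(1) = mex{0} = 1
G(2) = mex{1} = 0
G(3) = mex{0} = 1
G(4) = mex{1} = 0
G(5) = mex{0} = 1
G(6) = mex{1,0} = 2
G(7) = mex{2,1} = 0
G(8) = mex{0,0} = 1
G(9) = mex{1,1} = 0
G(10) = mex{0,0} = 1
G(11) = mex{1,1} = 0
G(12) = mex{0,2} = 1
G(13) = mex{1,0} = 2
G(14) = mex{2,1} = 0
G(15) = mex{0,0} = 1
G(16) = mex{1,1} = 0
G(17) = mex{0,0} = 1
G(18) = mex{1,1} = 0
G(19) = mex{0,2} = 1
G(20) = mex{1,0} = 2
G(21) = mex{2,1} = 0
G(22) = mex{0,0} = 1
G(23) = mex{1,1} = 0
G(24) = mex{0,0} = 1
G(25) = mex{1,1} = 0
Heap A: G(13) = 2.
Heap B: G(25) = 0.
Combined Grundy value = 2 ⊕ 0 = 2.
A winning move leaves total XOR = 0, i.e. changes one component's Grundy value g to g ⊕ X where X is the current total.
Heap A: need g' = 2⊕2 = 0. Options: 13−1→G=1, 13−6→G=0. Hits: 1.
Heap B: need g' = 0⊕2 = 2. Options: 25−1→G=1, 25−6→G=1. Hits: 0.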